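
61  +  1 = 62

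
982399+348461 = 1330860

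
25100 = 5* 5020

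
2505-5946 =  - 3441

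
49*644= 31556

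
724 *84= 60816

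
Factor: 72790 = 2^1*5^1*29^1*251^1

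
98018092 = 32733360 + 65284732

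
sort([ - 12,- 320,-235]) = [- 320,-235, - 12]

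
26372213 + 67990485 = 94362698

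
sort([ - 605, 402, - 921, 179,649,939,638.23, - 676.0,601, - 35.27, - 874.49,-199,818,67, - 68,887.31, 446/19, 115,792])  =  [ - 921,-874.49,-676.0, - 605,-199,-68,-35.27,446/19,67, 115,179,  402, 601,638.23, 649, 792,818, 887.31,939]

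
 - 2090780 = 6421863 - 8512643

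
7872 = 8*984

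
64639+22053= 86692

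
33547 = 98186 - 64639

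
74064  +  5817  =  79881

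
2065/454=2065/454 = 4.55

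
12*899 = 10788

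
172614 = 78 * 2213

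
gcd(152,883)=1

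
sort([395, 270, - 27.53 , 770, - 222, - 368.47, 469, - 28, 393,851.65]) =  [-368.47, - 222,-28, -27.53, 270,393, 395, 469,770,  851.65 ]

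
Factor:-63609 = -3^1*7^1 * 13^1*233^1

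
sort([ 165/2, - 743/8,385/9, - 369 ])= [-369, - 743/8, 385/9,165/2]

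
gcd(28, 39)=1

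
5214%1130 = 694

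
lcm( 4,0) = 0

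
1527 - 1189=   338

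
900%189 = 144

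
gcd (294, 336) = 42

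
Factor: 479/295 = 5^ ( - 1) * 59^( - 1)*479^1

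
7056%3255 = 546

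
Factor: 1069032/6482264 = 133629/810283 = 3^1*41^( - 1 )*19763^ ( - 1 )*44543^1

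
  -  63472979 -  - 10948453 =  - 52524526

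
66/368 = 33/184 = 0.18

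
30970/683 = 30970/683 = 45.34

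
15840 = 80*198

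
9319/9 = 9319/9 = 1035.44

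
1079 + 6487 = 7566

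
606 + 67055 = 67661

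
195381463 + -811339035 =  - 615957572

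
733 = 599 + 134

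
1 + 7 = 8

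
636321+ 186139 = 822460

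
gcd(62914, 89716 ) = 2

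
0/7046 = 0=0.00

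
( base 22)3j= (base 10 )85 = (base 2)1010101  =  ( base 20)45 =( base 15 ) 5a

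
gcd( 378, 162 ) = 54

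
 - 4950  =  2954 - 7904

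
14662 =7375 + 7287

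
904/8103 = 904/8103 = 0.11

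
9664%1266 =802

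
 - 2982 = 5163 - 8145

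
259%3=1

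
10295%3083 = 1046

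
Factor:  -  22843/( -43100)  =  2^( - 2 )*5^( - 2)*53^1 = 53/100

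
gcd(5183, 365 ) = 73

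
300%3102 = 300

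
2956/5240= 739/1310 = 0.56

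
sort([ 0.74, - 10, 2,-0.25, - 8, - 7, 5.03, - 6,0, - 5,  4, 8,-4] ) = [ - 10, - 8, -7, - 6, - 5,-4,- 0.25,0,0.74 , 2, 4, 5.03, 8 ] 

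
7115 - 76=7039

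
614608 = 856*718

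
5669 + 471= 6140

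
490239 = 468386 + 21853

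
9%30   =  9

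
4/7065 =4/7065 = 0.00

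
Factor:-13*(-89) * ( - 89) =-102973 = -  13^1*89^2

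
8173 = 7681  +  492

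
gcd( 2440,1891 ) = 61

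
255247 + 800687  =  1055934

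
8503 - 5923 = 2580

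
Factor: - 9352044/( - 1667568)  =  779337/138964 = 2^(  -  2 )*3^2*7^( - 2)*13^1 * 709^( - 1)*6661^1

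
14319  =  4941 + 9378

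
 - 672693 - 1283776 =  - 1956469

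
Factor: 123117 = 3^1*41039^1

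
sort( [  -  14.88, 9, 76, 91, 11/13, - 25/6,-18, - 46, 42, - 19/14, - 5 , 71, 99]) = [ - 46 , - 18,-14.88, - 5, - 25/6,-19/14, 11/13, 9,42, 71, 76, 91, 99]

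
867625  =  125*6941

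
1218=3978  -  2760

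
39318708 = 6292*6249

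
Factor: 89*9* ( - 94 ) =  - 75294 = -2^1*3^2 * 47^1*89^1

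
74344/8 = 9293 = 9293.00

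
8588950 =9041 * 950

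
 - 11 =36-47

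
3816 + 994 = 4810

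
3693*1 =3693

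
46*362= 16652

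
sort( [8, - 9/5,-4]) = [ - 4, - 9/5,8]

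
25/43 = 25/43 = 0.58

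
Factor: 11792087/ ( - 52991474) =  - 2^( - 1 )*37^ ( - 1 )*449^1 * 761^( - 1)*941^( - 1)*26263^1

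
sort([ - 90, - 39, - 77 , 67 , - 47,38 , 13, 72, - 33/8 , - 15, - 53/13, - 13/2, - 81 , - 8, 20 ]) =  [ - 90, - 81 , - 77, - 47, - 39, - 15, - 8, - 13/2 , - 33/8, - 53/13, 13, 20,38,67,72]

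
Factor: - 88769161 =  - 13^1*6828397^1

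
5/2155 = 1/431 = 0.00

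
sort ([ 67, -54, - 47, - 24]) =[ - 54, - 47 , - 24, 67]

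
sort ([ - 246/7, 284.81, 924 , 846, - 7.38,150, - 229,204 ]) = [ - 229,-246/7, - 7.38, 150,204, 284.81  ,  846,924 ]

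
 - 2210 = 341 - 2551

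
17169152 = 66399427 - 49230275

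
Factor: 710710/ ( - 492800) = - 923/640= - 2^( - 7 )*5^( - 1)*13^1*71^1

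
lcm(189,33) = 2079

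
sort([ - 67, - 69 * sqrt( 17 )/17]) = [ - 67, - 69*sqrt( 17) /17]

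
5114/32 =159+13/16 = 159.81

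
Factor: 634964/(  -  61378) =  - 2^1 *11^1*14431^1*30689^( - 1)= - 317482/30689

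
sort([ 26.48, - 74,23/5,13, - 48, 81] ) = [ - 74, - 48,23/5,13,26.48,81 ]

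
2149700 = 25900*83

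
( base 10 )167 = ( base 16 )a7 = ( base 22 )7D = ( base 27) 65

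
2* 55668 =111336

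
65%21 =2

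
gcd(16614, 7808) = 2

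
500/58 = 250/29 = 8.62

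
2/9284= 1/4642 = 0.00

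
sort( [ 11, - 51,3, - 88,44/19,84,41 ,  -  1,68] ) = [ - 88, -51, - 1 , 44/19, 3,  11, 41, 68,84] 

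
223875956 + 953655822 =1177531778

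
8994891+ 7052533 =16047424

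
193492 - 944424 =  - 750932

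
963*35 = 33705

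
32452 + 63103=95555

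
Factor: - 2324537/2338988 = -2^(-2) * 43^1* 277^(-1)*2111^( - 1)*54059^1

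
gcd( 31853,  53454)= 1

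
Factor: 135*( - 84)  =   - 2^2*3^4*5^1*7^1= - 11340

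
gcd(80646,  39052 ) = 2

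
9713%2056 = 1489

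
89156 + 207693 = 296849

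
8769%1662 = 459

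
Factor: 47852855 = 5^1*9570571^1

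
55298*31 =1714238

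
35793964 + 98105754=133899718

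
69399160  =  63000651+6398509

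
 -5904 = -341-5563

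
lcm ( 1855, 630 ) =33390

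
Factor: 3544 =2^3*443^1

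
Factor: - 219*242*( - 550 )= 29148900=2^2*3^1*5^2*11^3* 73^1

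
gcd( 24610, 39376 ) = 4922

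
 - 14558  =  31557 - 46115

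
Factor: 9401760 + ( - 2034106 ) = 7367654 =2^1*7^1 * 641^1*821^1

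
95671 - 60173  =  35498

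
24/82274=12/41137 = 0.00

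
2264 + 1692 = 3956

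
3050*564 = 1720200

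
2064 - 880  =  1184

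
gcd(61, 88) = 1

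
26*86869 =2258594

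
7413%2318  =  459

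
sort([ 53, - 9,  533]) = [- 9 , 53,533]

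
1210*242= 292820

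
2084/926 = 1042/463 = 2.25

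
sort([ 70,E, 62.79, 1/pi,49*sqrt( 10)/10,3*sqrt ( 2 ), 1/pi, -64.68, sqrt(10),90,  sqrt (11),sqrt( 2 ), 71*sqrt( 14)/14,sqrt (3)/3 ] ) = [  -  64.68 , 1/pi,1/pi,sqrt( 3)/3,  sqrt(2), E,sqrt( 10),sqrt( 11 ),3*sqrt ( 2 ),  49*sqrt(10)/10,71*sqrt( 14)/14,62.79, 70,90]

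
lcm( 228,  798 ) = 1596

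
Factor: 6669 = 3^3*13^1*19^1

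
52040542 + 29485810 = 81526352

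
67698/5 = 67698/5 =13539.60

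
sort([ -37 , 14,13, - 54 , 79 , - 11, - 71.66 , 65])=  [ - 71.66 , - 54,  -  37, - 11, 13,14,65, 79] 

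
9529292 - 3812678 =5716614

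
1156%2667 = 1156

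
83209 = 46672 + 36537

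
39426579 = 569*69291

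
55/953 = 55/953 = 0.06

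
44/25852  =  11/6463 = 0.00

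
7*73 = 511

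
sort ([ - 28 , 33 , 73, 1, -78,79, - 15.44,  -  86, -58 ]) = [- 86, - 78 , - 58,  -  28,-15.44, 1, 33, 73, 79 ] 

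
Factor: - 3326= - 2^1*1663^1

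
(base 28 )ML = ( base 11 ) 52A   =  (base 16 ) 27d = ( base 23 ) 14g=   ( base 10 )637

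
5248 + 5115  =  10363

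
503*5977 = 3006431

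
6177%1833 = 678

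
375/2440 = 75/488 = 0.15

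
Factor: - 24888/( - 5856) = 17/4= 2^( - 2) * 17^1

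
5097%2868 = 2229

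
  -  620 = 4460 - 5080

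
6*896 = 5376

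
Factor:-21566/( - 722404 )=10783/361202 = 2^(- 1)*41^1*263^1*313^( - 1)*577^( - 1)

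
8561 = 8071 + 490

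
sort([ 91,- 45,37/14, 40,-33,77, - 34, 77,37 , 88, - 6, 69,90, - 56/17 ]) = [  -  45, - 34, - 33, - 6  , - 56/17 , 37/14, 37,40,69 , 77, 77, 88,90,91 ]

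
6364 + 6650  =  13014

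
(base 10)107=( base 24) 4B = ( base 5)412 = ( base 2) 1101011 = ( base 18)5H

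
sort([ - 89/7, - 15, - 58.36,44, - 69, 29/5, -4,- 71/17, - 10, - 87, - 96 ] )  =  [ - 96,-87, - 69, - 58.36,-15,-89/7,-10, - 71/17, - 4, 29/5,44] 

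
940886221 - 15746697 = 925139524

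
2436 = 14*174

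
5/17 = 5/17=0.29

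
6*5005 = 30030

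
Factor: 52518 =2^1*3^1*8753^1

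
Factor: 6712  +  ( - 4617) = 5^1*419^1= 2095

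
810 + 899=1709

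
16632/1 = 16632 = 16632.00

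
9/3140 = 9/3140 = 0.00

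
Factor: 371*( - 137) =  - 7^1*53^1 * 137^1 = - 50827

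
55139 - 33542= 21597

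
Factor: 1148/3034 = 2^1*7^1*37^(-1)= 14/37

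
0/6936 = 0 = 0.00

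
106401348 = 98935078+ 7466270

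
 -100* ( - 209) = 20900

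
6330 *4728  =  29928240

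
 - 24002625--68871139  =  44868514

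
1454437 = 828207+626230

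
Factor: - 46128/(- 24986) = 2^3*3^1*13^( - 1 ) = 24/13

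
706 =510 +196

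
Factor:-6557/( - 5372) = 83/68 = 2^( - 2 )*17^(  -  1)*83^1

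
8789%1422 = 257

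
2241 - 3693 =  - 1452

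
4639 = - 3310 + 7949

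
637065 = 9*70785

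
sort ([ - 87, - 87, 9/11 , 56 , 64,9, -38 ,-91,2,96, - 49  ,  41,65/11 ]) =[  -  91, - 87, - 87, - 49, - 38, 9/11,  2, 65/11, 9, 41, 56, 64, 96]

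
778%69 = 19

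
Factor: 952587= 3^3*35281^1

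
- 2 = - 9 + 7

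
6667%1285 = 242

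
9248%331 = 311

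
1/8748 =1/8748=0.00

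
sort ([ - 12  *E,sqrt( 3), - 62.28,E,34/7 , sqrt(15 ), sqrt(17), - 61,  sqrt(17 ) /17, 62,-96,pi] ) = [ - 96, - 62.28, - 61,-12*E,sqrt (17 )/17, sqrt(3),E, pi , sqrt( 15 ), sqrt(17),34/7,62 ] 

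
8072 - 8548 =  - 476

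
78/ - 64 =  - 2+25/32 = - 1.22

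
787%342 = 103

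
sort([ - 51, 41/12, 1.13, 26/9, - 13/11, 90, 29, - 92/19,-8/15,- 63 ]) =[ - 63, - 51, - 92/19, - 13/11, - 8/15,1.13, 26/9,41/12, 29, 90 ] 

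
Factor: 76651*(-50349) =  - 3859301199= - 3^1*13^1*1291^1*76651^1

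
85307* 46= 3924122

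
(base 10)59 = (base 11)54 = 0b111011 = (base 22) 2F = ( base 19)32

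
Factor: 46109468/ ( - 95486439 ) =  - 2^2*3^( - 1)*191^( - 1)*166643^( - 1) * 11527367^1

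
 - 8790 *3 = - 26370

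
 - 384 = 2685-3069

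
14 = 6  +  8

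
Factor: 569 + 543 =1112 = 2^3 * 139^1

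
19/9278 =19/9278 = 0.00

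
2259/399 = 753/133 = 5.66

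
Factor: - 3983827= - 37^1 * 107671^1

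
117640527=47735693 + 69904834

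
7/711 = 7/711  =  0.01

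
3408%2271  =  1137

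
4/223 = 4/223  =  0.02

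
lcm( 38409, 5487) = 38409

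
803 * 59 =47377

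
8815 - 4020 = 4795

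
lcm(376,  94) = 376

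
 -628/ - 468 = 157/117 = 1.34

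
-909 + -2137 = - 3046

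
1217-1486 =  - 269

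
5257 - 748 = 4509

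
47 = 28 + 19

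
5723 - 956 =4767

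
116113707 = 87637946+28475761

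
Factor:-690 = -2^1*3^1*5^1*23^1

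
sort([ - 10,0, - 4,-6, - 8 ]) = [ - 10,  -  8 , - 6, - 4, 0 ] 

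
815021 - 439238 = 375783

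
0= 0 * 37274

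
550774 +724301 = 1275075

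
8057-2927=5130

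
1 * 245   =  245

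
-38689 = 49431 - 88120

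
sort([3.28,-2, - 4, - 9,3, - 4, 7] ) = [-9, -4, - 4, - 2, 3,3.28,7 ] 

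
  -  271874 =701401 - 973275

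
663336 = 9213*72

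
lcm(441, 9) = 441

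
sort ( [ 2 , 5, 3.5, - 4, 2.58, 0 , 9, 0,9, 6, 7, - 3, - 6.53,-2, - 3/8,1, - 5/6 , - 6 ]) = [-6.53, - 6 , - 4, - 3,- 2, - 5/6, - 3/8, 0, 0 , 1,2, 2.58, 3.5,5,6, 7 , 9, 9 ]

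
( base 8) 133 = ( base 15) 61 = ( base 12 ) 77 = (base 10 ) 91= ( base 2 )1011011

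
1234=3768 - 2534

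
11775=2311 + 9464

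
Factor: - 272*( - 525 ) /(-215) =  - 28560/43 = -2^4 * 3^1*5^1 * 7^1*17^1 * 43^( - 1 )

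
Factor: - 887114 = - 2^1 * 53^1 * 8369^1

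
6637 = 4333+2304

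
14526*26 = 377676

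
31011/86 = 31011/86=360.59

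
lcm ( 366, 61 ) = 366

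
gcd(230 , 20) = 10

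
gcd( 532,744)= 4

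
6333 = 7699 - 1366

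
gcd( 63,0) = 63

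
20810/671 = 31 + 9/671 = 31.01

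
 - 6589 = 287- 6876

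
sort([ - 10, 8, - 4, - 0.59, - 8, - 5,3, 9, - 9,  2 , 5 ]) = [ - 10, - 9,-8, - 5, - 4, - 0.59, 2, 3,5,8, 9 ] 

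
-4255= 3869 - 8124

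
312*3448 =1075776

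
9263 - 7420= 1843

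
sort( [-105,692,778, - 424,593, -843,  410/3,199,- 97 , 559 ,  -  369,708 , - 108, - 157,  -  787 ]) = [-843, - 787, - 424, - 369, - 157,-108, - 105, - 97, 410/3, 199,559, 593,692,  708 , 778] 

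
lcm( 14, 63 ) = 126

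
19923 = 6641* 3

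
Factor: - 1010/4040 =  - 1/4  =  - 2^( - 2)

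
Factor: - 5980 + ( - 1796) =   -  7776= - 2^5*3^5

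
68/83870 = 34/41935 = 0.00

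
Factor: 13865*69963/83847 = 323345665/27949 = 5^1*19^( - 1)*47^1*59^1 * 1471^(- 1) *23321^1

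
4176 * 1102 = 4601952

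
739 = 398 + 341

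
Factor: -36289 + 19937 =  - 2^5*7^1 *73^1 = - 16352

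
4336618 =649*6682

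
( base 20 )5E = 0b1110010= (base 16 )72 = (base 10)114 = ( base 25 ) 4e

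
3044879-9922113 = - 6877234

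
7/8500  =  7/8500= 0.00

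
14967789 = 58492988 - 43525199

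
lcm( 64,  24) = 192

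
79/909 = 79/909 = 0.09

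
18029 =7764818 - 7746789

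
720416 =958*752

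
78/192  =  13/32 = 0.41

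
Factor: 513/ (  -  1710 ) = -3/10 =-  2^( - 1 )*3^1* 5^(- 1)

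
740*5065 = 3748100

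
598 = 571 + 27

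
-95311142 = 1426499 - 96737641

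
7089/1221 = 2363/407 = 5.81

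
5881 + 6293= 12174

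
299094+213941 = 513035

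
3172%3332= 3172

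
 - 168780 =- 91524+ - 77256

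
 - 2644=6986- 9630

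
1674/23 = 1674/23 = 72.78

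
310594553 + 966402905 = 1276997458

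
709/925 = 709/925 =0.77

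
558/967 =558/967= 0.58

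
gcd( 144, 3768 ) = 24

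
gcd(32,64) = 32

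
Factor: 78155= 5^1*7^2 * 11^1*29^1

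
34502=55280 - 20778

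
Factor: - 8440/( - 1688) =5^1 = 5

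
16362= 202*81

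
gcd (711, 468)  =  9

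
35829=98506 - 62677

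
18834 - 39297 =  - 20463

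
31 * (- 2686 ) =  - 83266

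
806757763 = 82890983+723866780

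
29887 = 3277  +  26610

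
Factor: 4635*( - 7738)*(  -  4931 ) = 2^1*3^2 * 5^1*53^1*73^1*103^1 * 4931^1 = 176853421530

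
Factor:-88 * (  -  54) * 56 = 266112 = 2^7*3^3*7^1*11^1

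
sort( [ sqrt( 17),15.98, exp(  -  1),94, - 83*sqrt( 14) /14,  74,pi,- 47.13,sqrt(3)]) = [ - 47.13, - 83*sqrt( 14)/14 , exp( - 1 ),sqrt ( 3),pi,sqrt(17 ),15.98 , 74, 94]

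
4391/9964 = 4391/9964 = 0.44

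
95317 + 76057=171374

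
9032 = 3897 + 5135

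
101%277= 101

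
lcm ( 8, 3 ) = 24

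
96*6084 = 584064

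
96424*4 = 385696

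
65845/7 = 9406  +  3/7 =9406.43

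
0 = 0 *57465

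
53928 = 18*2996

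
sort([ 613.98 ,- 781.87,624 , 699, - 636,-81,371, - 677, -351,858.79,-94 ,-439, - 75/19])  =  [-781.87, - 677, - 636 ,-439 ,- 351,  -  94, - 81, -75/19, 371,613.98,624,699,858.79] 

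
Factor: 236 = 2^2 *59^1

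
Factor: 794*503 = 2^1*397^1*503^1 = 399382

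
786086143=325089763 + 460996380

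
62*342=21204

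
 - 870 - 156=-1026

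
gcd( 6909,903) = 21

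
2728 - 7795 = - 5067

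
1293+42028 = 43321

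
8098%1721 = 1214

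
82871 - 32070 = 50801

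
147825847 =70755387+77070460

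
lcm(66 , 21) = 462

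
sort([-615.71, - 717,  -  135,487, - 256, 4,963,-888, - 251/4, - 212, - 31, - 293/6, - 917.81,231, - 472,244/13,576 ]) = [ - 917.81, - 888, - 717,  -  615.71, - 472, - 256, - 212, - 135, - 251/4,- 293/6,  -  31,4, 244/13,231 , 487,576,963]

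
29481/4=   29481/4  =  7370.25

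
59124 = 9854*6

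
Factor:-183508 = -2^2*13^1*3529^1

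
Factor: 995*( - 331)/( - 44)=329345/44 = 2^ ( - 2)*5^1*11^(-1)*199^1*331^1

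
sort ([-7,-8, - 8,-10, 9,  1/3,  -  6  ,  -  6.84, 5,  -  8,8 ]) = [ -10,- 8, - 8,  -  8, - 7 , - 6.84,  -  6, 1/3, 5, 8, 9]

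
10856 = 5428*2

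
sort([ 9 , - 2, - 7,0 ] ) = [- 7, - 2,0, 9]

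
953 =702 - - 251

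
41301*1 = 41301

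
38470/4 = 19235/2 = 9617.50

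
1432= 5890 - 4458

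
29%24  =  5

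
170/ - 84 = - 85/42 = - 2.02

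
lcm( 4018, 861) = 12054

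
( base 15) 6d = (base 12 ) 87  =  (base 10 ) 103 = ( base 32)37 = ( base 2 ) 1100111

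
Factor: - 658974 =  -2^1 * 3^1 *109829^1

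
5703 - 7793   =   - 2090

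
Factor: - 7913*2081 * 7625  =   - 5^3*41^1*61^1*193^1*2081^1 = -125560516625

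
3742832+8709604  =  12452436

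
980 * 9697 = 9503060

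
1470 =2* 735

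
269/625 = 269/625  =  0.43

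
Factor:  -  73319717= - 107^1*685231^1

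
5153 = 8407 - 3254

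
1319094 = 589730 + 729364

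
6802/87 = 78 + 16/87=78.18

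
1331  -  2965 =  - 1634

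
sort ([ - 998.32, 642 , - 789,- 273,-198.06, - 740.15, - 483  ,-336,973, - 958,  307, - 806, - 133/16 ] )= [ - 998.32,  -  958, - 806, - 789, - 740.15,  -  483, - 336,- 273,  -  198.06, - 133/16,  307,642,973]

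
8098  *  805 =6518890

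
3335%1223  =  889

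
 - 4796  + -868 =  -  5664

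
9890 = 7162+2728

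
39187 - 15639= 23548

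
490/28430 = 49/2843 = 0.02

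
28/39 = 28/39  =  0.72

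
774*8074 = 6249276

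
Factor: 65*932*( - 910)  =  -2^3*5^2*7^1*13^2*233^1 = -55127800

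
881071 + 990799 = 1871870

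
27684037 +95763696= 123447733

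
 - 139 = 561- 700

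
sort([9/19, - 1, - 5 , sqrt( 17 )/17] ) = [ - 5, - 1 , sqrt( 17)/17, 9/19] 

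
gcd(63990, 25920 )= 810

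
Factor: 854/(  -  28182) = -3^( - 1)*11^(-1)  =  -1/33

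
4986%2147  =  692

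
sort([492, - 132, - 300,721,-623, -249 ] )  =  [-623, - 300, - 249, - 132, 492,721]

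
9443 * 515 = 4863145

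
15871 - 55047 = -39176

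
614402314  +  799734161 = 1414136475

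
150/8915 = 30/1783 = 0.02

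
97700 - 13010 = 84690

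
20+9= 29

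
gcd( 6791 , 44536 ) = 1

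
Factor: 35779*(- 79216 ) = - 2834269264 = - 2^4*37^1 *967^1*4951^1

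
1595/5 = 319  =  319.00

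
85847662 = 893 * 96134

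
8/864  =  1/108 = 0.01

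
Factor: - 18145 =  - 5^1*19^1*191^1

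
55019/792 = 55019/792 = 69.47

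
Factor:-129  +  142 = 13 = 13^1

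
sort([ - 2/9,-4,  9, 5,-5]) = [-5 , -4,-2/9, 5,9]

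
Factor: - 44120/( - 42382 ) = 22060/21191 = 2^2*5^1*1103^1*21191^( - 1 )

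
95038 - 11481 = 83557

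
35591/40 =889  +  31/40 = 889.77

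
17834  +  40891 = 58725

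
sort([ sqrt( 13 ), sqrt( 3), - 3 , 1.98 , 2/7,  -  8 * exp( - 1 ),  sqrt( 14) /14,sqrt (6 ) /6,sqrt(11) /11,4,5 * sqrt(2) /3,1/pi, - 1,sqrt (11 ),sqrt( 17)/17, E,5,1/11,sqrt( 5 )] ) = [  -  3,-8*exp( - 1 ),-1,  1/11,sqrt (17) /17,sqrt( 14 )/14,2/7,sqrt( 11 ) /11, 1/pi , sqrt( 6 ) /6,sqrt(3),1.98 , sqrt( 5 ),5 * sqrt(2)/3,  E , sqrt(11), sqrt( 13 ),4, 5]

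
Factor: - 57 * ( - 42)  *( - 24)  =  -2^4*3^3 * 7^1*19^1 = -  57456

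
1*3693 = 3693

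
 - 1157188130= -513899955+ - 643288175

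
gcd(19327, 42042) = 77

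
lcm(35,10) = 70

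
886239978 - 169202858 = 717037120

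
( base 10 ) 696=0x2b8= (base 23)176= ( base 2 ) 1010111000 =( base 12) 4a0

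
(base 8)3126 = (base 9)2202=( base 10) 1622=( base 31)1la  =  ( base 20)412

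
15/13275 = 1/885 = 0.00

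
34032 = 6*5672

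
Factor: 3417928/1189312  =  427241/148664=2^( - 3 )*18583^( - 1)*427241^1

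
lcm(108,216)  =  216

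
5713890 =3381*1690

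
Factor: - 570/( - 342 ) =5/3 = 3^( - 1)*5^1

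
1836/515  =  1836/515 =3.57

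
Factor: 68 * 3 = 2^2 * 3^1 *17^1  =  204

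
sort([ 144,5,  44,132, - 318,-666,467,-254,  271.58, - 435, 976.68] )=[ - 666,  -  435, - 318,-254, 5, 44, 132, 144,  271.58,467,976.68 ] 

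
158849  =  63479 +95370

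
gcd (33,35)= 1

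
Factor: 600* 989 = 593400 = 2^3 *3^1*5^2*23^1*43^1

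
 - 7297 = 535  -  7832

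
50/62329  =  50/62329 = 0.00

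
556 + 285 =841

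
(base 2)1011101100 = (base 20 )1h8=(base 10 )748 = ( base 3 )1000201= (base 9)1021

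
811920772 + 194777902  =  1006698674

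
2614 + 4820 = 7434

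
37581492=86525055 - 48943563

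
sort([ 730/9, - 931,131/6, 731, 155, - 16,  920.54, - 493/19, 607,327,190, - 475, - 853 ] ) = [- 931,-853,-475, - 493/19, - 16, 131/6, 730/9,155 , 190, 327 , 607, 731, 920.54 ]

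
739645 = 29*25505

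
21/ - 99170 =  - 1  +  99149/99170 = -0.00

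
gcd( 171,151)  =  1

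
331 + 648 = 979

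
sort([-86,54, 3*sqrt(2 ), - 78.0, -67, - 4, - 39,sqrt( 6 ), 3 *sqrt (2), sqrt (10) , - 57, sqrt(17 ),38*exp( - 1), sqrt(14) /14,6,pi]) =[ - 86,-78.0, - 67, - 57 ,-39,-4, sqrt(14 )/14, sqrt ( 6 ),pi,  sqrt ( 10)  ,  sqrt( 17 ),3*sqrt( 2),3*sqrt( 2 ),6,38 * exp( - 1 ),54]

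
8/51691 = 8/51691 = 0.00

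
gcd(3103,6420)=107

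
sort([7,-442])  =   [-442 , 7]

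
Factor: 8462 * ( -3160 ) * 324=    - 8663734080 = - 2^6*3^4* 5^1 * 79^1 * 4231^1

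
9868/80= 2467/20 = 123.35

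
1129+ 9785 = 10914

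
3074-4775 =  - 1701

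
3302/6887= 3302/6887 = 0.48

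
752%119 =38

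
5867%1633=968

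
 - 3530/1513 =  - 3+1009/1513 = -2.33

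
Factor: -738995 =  - 5^1* 147799^1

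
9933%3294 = 51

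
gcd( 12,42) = 6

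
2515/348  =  2515/348= 7.23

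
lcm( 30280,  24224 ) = 121120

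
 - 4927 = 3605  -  8532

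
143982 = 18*7999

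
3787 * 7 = 26509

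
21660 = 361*60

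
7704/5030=3852/2515 =1.53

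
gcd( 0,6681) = 6681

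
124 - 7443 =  - 7319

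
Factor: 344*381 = 2^3 * 3^1*43^1*127^1 = 131064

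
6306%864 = 258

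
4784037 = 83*57639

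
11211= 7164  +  4047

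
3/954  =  1/318=0.00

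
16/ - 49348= -4/12337= - 0.00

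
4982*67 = 333794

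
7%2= 1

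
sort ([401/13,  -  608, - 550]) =[- 608, - 550,401/13]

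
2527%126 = 7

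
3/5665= 3/5665 = 0.00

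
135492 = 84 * 1613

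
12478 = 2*6239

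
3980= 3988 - 8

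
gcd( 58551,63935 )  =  673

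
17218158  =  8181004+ 9037154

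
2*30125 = 60250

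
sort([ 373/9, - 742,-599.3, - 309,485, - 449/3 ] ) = [ - 742, - 599.3, - 309, - 449/3,373/9, 485 ]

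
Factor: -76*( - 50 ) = 2^3*5^2*19^1 = 3800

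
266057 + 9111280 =9377337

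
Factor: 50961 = 3^1*16987^1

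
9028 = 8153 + 875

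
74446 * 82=6104572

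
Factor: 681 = 3^1 * 227^1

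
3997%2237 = 1760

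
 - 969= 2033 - 3002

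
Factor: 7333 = 7333^1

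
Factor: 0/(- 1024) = 0^1 = 0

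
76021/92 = 76021/92 = 826.32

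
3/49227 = 1/16409 = 0.00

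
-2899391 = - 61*47531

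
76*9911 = 753236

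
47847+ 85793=133640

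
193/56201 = 193/56201 = 0.00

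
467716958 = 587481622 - 119764664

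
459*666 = 305694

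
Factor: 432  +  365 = 797^1  =  797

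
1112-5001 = -3889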